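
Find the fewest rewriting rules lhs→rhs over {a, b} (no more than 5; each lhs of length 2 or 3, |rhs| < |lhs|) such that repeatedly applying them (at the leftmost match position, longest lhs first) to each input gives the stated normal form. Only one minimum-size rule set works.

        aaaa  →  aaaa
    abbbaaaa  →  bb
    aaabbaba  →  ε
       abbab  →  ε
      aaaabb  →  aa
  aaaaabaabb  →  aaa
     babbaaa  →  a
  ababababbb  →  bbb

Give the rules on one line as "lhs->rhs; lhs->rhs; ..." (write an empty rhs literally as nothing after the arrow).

  | aaaa
  | abbbaaaa => bbaaaa => bbaa => bb
  | aaabbaba => aababa => aba => ε
  | abbab => bab => ab => ε

ab->; aba->; ba->a; baa->b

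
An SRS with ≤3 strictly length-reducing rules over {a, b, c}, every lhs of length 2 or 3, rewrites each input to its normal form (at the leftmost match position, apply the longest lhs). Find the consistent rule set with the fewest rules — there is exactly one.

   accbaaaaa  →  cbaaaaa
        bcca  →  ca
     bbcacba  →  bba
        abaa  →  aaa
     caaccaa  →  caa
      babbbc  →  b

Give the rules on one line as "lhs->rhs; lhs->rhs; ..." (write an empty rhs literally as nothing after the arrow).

  | accbaaaaa => cbaaaaa
  | bcca => ca
  | bbcacba => bacba => bba
  | abaa => aaa

ab->a; ac->; bc->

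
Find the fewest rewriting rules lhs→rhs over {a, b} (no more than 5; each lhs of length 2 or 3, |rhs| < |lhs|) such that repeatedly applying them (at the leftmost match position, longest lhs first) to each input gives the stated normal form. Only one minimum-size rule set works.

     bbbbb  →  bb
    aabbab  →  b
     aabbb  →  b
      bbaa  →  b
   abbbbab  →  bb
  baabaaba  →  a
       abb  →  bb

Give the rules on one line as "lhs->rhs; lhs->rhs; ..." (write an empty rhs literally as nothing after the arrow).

  | bbbbb => bb
  | aabbab => bbbab => ab => b
  | aabbb => bbbb => b
  | bbaa => aa => b

aa->b; ab->b; bba->a; bbb->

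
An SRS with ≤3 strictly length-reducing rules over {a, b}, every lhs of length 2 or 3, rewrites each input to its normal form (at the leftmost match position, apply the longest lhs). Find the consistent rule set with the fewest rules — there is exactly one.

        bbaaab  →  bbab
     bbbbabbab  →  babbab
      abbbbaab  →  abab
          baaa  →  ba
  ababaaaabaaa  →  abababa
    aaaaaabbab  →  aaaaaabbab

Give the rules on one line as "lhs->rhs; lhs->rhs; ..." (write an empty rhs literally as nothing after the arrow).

baa->ba; bbb->

  | bbaaab => bbaab => bbab
  | bbbbabbab => babbab
  | abbbbaab => abaab => abab
  | baaa => baa => ba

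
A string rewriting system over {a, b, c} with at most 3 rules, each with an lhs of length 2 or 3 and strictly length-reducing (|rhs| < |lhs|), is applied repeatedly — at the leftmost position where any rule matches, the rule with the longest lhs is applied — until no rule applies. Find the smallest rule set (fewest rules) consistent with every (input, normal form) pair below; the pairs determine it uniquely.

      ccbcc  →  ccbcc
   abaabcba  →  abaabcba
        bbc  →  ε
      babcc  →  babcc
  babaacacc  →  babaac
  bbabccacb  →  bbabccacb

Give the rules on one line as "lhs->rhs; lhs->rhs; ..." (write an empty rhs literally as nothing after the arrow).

  | ccbcc
  | abaabcba
  | bbc => ε
  | babcc

acc->; bbc->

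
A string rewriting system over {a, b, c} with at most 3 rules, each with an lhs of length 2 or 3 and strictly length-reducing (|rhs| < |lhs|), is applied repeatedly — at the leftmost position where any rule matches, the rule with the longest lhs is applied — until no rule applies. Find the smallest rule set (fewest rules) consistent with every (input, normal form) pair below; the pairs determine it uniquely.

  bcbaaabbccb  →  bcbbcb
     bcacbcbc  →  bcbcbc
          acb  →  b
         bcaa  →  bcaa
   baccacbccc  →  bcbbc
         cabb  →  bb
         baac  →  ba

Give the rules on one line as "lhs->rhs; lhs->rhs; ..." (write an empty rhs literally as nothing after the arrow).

ab->c; ac->; cc->b

  | bcbaaabbccb => bcbaacbccb => bcbabccb => bcbcccb => bcbbcb
  | bcacbcbc => bcbcbc
  | acb => b
  | bcaa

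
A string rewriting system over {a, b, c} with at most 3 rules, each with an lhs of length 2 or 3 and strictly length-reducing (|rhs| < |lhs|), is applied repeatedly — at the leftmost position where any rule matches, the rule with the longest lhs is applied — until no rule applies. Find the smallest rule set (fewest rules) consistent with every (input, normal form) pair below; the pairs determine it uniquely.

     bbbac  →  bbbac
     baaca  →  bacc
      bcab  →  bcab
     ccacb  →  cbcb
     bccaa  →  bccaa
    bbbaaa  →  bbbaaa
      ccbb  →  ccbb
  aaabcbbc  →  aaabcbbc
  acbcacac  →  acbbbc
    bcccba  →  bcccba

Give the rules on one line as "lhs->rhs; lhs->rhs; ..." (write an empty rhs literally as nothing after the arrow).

  | bbbac
  | baaca => bacc
  | bcab
  | ccacb => cbcb

aca->cc; cac->bc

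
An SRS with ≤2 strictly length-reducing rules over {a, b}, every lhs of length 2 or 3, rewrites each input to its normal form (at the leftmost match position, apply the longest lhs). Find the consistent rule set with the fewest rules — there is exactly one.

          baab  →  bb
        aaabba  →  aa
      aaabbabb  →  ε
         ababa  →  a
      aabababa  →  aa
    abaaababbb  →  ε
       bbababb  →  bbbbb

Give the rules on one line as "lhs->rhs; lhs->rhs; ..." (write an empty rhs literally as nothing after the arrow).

  | baab => bab => bb
  | aaabba => aaba => aa
  | aaabbabb => aababb => aabb => ab => ε
  | ababa => aba => a

ab->; ba->b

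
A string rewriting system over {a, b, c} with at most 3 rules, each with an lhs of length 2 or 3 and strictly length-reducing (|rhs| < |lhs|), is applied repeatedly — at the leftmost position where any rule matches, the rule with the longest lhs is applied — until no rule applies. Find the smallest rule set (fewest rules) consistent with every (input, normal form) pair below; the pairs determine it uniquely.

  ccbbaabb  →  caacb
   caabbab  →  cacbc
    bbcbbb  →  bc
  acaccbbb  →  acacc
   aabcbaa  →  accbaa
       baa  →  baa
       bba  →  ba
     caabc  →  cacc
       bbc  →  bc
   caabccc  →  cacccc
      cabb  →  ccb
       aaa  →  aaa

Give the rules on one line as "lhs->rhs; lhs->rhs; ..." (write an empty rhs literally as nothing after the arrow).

  | ccbbaabb => caaabb => caacb
  | caabbab => cacbab => cacbc
  | bbcbbb => bcbbb => bab => bc
  | acaccbbb => acacab => acacc

ab->c; bb->b; cbb->a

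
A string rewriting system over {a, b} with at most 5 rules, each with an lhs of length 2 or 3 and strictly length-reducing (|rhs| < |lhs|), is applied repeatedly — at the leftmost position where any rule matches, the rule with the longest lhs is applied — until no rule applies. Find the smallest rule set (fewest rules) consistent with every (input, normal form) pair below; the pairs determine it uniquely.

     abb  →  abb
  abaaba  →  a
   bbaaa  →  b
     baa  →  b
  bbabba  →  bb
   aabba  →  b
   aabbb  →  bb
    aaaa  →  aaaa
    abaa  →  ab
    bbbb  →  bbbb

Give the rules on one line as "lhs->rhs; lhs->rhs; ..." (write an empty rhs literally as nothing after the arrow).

  | abb
  | abaaba => ababa => aaba => a
  | bbaaa => baa => ba => b
  | baa => ba => b

aab->; ba->b; bab->ab; bba->b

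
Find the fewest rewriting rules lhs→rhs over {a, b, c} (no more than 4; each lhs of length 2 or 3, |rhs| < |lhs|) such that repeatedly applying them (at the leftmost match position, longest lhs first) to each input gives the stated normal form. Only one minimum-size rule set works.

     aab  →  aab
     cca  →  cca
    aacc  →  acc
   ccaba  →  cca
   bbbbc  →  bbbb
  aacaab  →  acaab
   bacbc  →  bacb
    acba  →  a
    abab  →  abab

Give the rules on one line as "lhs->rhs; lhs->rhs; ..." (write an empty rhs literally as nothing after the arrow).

  | aab
  | cca
  | aacc => acc
  | ccaba => cca

aac->ac; bc->b; cab->c; cba->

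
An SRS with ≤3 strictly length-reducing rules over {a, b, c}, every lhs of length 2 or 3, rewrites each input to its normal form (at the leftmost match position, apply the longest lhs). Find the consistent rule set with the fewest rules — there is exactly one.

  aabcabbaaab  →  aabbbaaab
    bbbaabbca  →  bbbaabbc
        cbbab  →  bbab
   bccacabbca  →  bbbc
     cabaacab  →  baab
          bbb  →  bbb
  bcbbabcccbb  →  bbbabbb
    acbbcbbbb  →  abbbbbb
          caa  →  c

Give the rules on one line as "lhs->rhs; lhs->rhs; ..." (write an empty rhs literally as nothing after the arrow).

  | aabcabbaaab => aabcbbaaab => aabbbaaab
  | bbbaabbca => bbbaabbc
  | cbbab => bbab
  | bccacabbca => bcccabbca => bcccbbca => bccbbca => bcbbca => bbbca => bbbc

ca->c; cb->b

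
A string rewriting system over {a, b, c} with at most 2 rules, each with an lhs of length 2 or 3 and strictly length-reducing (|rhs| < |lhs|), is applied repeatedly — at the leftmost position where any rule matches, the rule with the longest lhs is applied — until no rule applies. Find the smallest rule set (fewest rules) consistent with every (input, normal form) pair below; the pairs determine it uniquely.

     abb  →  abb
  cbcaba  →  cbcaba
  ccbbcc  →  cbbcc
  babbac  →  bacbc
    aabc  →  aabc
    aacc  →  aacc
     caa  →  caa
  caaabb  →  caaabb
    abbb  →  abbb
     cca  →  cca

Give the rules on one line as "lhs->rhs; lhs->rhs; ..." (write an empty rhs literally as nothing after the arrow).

  | abb
  | cbcaba
  | ccbbcc => cbbcc
  | babbac => bacbc

bba->cb; ccb->cb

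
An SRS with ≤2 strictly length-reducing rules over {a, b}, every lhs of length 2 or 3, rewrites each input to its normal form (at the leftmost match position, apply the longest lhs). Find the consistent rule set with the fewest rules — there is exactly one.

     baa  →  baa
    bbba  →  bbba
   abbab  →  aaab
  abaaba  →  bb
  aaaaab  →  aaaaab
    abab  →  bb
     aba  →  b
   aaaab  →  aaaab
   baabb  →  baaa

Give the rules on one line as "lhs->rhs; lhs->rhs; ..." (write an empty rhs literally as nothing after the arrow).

  | baa
  | bbba
  | abbab => aaab
  | abaaba => baba => bb

aba->b; abb->aa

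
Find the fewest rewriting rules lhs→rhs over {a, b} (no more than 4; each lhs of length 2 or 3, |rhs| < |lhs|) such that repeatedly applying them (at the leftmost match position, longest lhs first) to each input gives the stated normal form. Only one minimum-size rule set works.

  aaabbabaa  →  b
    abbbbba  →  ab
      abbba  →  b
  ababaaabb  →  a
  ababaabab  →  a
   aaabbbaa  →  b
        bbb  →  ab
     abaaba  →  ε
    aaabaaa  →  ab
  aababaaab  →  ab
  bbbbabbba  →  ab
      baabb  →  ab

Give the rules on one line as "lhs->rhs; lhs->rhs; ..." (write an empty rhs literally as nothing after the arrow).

aa->; ba->b; bb->a; bba->bb

  | aaabbabaa => abbabaa => abbbaa => aabaa => baa => ba => b
  | abbbbba => aabbba => bbba => aba => ab
  | abbba => aaba => ba => b
  | ababaaabb => abbaaabb => abbaabb => abbabb => abbbb => aabb => bb => a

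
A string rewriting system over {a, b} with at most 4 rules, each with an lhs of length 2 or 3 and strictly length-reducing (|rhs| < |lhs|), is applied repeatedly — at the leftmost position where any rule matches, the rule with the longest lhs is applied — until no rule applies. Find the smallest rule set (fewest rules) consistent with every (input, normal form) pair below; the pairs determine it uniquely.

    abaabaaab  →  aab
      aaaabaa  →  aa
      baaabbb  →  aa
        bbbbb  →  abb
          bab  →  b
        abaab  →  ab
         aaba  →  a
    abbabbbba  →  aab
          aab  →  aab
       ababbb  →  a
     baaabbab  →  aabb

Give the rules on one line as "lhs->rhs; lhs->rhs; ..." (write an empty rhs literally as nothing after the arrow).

aaa->aa; aba->; ba->; bbb->a

  | abaabaaab => abaaab => aab
  | aaaabaa => aaabaa => aabaa => aa
  | baaabbb => aabbb => aaa => aa
  | bbbbb => abb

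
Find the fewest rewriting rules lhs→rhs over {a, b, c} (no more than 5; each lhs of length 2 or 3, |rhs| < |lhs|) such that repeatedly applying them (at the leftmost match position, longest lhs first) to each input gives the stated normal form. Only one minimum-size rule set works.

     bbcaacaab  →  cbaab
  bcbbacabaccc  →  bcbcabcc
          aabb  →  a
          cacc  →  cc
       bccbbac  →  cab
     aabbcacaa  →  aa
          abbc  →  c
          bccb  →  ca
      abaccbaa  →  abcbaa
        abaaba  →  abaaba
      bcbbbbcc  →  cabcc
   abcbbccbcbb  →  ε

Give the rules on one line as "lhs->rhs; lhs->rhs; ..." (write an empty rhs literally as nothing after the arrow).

  | bbcaacaab => ccaacaab => cbacaab => cbaab
  | bcbbacabaccc => bccacabaccc => bcbcabaccc => bcbcabcc
  | aabb => aac => a
  | cacc => cc

ac->; bb->c; cca->cb; ccb->ba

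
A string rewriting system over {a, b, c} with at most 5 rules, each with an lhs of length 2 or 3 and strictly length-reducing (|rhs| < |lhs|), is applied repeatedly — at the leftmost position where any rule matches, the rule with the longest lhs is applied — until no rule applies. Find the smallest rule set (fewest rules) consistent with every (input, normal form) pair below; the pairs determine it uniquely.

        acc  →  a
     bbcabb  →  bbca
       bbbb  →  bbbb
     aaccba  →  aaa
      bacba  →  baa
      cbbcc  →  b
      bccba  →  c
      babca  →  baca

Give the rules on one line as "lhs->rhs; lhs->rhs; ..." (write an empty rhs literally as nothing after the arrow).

ab->a; bba->c; cb->; cc->

  | acc => a
  | bbcabb => bbcab => bbca
  | bbbb
  | aaccba => aaba => aaa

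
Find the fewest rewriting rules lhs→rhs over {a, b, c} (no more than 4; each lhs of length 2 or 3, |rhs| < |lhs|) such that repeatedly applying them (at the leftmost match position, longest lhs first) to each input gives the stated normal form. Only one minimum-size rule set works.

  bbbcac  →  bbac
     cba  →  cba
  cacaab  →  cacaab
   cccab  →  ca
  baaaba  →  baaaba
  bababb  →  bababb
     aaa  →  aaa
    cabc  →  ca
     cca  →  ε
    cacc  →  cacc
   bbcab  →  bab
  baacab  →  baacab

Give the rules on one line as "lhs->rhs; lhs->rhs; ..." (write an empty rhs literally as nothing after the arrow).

  | bbbcac => bbac
  | cba
  | cacaab
  | cccab => cbcb => ca

bc->; bcb->a; cca->bc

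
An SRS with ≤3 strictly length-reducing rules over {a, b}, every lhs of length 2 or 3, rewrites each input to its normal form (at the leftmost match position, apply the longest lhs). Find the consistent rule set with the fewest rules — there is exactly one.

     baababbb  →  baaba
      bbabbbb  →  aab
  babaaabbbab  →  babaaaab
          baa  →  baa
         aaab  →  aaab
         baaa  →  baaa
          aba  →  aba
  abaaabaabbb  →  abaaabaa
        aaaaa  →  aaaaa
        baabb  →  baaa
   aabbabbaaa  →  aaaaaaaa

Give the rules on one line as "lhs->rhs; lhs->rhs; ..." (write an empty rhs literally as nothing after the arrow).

bb->a; bbb->

  | baababbb => baaba
  | bbabbbb => aabbbb => aab
  | babaaabbbab => babaaaab
  | baa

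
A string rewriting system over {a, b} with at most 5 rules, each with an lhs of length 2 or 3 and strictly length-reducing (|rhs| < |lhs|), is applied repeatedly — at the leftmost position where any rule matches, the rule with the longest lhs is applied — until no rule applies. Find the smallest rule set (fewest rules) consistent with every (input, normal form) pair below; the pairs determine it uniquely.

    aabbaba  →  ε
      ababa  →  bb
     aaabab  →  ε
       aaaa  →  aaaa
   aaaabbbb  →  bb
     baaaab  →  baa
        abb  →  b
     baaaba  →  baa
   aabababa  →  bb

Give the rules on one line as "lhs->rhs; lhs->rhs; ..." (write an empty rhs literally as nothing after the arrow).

  | aabbaba => baba => bbb => ab => ε
  | ababa => bbba => aba => bb
  | aaabab => aab => ε
  | aaaa

aab->; ab->; aba->bb; bbb->ab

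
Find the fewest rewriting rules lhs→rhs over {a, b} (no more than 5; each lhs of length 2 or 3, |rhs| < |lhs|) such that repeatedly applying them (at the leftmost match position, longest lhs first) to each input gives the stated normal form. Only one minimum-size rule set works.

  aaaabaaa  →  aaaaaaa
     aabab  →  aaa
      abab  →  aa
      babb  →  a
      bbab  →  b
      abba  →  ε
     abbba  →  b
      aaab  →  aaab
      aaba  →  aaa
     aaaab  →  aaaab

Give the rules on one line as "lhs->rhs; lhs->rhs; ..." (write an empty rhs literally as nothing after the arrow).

abb->bb; ba->a; bab->ba; bba->

  | aaaabaaa => aaaaaaa
  | aabab => aaba => aaa
  | abab => aba => aa
  | babb => bab => ba => a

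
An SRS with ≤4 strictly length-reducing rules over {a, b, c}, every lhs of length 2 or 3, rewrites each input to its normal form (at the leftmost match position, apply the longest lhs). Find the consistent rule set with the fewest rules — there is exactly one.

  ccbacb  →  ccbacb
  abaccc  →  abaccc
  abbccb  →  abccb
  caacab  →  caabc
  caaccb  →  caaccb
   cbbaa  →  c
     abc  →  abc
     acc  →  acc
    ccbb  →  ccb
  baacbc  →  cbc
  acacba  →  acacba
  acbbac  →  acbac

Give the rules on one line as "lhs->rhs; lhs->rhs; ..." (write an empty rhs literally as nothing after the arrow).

baa->; bb->b; cab->bc

  | ccbacb
  | abaccc
  | abbccb => abccb
  | caacab => caabc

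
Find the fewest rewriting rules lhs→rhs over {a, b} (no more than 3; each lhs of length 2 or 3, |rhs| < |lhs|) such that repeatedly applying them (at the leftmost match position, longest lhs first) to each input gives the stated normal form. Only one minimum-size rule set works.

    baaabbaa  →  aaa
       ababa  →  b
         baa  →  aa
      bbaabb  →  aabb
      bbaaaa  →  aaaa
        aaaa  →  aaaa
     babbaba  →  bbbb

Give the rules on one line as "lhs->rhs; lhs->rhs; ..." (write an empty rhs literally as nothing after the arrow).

  | baaabbaa => aaabbaa => aaabaa => aaa
  | ababa => ba => b
  | baa => aa
  | bbaabb => baabb => aabb

aba->; ba->b; baa->aa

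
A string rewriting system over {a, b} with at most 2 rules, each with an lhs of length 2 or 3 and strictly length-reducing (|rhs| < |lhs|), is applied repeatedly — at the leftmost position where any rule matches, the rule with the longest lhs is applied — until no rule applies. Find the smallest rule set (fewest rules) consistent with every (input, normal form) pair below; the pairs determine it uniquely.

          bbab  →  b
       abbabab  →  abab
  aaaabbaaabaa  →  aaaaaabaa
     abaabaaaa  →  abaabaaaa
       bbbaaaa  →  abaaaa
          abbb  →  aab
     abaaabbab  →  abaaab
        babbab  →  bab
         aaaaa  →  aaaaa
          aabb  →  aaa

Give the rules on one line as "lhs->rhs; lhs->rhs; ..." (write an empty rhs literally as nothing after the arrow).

bb->a; bba->

  | bbab => b
  | abbabab => abab
  | aaaabbaaabaa => aaaaaabaa
  | abaabaaaa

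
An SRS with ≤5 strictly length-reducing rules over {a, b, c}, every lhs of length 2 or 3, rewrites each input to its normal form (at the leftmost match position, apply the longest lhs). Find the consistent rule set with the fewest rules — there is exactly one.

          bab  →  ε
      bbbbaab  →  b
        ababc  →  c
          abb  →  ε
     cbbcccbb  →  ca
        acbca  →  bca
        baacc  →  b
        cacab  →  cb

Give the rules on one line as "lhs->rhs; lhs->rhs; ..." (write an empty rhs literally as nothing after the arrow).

  | bab => bb => ε
  | bbbbaab => bbaab => aab => ab => b
  | ababc => babc => bbc => c
  | abb => bb => ε

ab->b; ac->; bb->; cbb->a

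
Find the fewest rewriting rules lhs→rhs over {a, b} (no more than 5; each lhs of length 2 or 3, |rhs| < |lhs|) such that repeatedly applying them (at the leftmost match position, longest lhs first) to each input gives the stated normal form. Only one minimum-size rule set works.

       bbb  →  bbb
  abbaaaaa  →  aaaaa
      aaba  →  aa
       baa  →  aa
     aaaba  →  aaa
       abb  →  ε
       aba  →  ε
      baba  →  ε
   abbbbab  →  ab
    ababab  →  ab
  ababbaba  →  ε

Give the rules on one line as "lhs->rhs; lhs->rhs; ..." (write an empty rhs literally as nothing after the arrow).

aab->a; aba->; abb->; ba->a

  | bbb
  | abbaaaaa => aaaaa
  | aaba => aa
  | baa => aa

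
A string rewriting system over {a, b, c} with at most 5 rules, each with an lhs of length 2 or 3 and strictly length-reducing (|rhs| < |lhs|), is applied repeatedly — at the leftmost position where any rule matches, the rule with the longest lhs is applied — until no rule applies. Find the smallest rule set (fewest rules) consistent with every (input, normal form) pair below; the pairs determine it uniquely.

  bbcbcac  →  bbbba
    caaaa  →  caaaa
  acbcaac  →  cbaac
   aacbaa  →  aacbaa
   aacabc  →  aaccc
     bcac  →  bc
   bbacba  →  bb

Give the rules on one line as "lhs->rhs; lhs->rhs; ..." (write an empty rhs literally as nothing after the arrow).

  | bbcbcac => bbbbac => bbbba
  | caaaa
  | acbcaac => abbaac => cbaac
  | aacbaa

ab->c; bac->ba; bca->b; cbc->bb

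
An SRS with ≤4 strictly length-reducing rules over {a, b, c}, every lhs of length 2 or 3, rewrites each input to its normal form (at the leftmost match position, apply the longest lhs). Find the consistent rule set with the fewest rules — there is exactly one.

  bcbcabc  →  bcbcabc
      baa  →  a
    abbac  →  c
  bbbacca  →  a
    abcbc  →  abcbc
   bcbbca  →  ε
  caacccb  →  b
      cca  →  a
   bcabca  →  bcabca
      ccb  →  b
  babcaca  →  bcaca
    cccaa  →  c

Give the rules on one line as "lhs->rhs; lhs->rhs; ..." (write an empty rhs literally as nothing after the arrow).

aa->; ba->; bb->; cc->

  | bcbcabc
  | baa => a
  | abbac => aac => c
  | bbbacca => bacca => cca => a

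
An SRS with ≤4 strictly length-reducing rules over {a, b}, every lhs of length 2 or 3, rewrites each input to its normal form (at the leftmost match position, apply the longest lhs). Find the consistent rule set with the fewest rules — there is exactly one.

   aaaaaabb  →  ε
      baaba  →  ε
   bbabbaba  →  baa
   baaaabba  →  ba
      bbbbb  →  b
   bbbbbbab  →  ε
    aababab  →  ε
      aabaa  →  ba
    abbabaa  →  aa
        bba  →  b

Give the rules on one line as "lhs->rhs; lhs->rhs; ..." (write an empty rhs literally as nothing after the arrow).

aaa->b; aba->aa; bb->; bba->b

  | aaaaaabb => baaabb => bbbb => bb => ε
  | baaba => baaa => bb => ε
  | bbabbaba => bbbaba => baba => baa
  | baaaabba => bbabba => bbba => ba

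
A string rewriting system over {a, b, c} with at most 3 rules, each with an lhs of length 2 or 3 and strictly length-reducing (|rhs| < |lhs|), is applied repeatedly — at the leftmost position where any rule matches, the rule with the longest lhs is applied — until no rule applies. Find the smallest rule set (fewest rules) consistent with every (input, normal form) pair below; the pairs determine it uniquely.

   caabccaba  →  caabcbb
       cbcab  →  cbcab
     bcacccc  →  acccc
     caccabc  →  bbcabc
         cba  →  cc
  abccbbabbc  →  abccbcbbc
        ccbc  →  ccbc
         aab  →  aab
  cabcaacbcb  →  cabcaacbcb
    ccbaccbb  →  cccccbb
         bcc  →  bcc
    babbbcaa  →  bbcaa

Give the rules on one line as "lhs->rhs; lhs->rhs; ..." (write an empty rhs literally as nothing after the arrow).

  | caabccaba => caabccac => caabcbb
  | cbcab
  | bcacccc => bbbccc => acccc
  | caccabc => bbcabc

ba->c; bbb->ac; cac->bb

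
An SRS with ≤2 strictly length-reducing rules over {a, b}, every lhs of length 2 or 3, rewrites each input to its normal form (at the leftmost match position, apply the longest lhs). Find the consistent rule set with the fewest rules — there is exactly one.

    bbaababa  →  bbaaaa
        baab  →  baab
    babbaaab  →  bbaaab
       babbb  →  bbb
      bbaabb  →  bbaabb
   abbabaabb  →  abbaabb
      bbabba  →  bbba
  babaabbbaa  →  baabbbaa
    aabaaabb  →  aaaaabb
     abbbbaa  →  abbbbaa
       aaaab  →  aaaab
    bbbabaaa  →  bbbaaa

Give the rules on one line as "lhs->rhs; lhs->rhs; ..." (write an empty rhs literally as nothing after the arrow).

aba->aa; bab->b

  | bbaababa => bbaaaba => bbaaaa
  | baab
  | babbaaab => bbaaab
  | babbb => bbb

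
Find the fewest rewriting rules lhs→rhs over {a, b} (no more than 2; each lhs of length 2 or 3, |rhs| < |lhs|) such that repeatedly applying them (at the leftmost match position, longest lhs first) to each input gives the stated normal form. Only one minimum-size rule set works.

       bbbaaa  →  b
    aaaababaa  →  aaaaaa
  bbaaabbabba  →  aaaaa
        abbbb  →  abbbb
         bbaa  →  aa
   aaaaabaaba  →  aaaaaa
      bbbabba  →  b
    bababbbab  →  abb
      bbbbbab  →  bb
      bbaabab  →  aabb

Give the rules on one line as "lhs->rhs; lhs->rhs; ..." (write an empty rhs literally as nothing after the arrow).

  | bbbaaa => baaa => baa => ba => b
  | aaaababaa => aaaabbaa => aaaaaa
  | bbaaabbabba => aaabbabba => aaaabba => aaaaa
  | abbbb

ba->b; bba->a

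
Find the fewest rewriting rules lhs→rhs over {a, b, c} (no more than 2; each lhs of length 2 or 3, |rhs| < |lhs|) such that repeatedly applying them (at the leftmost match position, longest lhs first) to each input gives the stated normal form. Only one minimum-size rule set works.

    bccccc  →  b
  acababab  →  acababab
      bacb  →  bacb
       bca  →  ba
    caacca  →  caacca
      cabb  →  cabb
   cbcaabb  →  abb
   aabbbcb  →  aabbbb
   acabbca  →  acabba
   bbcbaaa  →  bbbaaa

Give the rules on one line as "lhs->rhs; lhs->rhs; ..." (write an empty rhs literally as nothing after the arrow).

bc->b; cba->

  | bccccc => bcccc => bccc => bcc => bc => b
  | acababab
  | bacb
  | bca => ba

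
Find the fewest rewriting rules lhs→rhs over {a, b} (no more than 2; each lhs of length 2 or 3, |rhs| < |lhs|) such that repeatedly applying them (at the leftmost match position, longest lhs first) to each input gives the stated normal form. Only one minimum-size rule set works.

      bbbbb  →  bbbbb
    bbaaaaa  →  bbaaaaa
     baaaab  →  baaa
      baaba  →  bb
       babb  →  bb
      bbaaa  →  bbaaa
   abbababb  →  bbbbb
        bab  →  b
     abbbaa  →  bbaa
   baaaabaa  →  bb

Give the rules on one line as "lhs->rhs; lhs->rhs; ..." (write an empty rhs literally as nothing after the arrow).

  | bbbbb
  | bbaaaaa
  | baaaab => baaa
  | baaba => babb => bb

ab->; aba->bb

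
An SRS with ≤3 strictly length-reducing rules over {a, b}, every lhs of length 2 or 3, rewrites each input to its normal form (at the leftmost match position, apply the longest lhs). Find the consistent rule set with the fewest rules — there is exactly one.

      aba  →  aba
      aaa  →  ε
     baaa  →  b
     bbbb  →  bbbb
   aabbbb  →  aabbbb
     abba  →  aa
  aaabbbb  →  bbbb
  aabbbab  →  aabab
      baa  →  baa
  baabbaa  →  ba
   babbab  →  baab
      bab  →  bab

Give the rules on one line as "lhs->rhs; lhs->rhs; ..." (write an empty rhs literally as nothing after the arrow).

  | aba
  | aaa => ε
  | baaa => b
  | bbbb

aaa->; bba->a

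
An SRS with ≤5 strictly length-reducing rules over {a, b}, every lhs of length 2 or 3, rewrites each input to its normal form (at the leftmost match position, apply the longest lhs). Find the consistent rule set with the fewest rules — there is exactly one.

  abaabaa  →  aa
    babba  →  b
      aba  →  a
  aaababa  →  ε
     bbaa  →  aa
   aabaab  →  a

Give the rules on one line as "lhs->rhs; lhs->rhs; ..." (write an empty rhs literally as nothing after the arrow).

aaa->; ba->; baa->bb; bbb->aa

  | abaabaa => abbbaa => aaaaa => aa
  | babba => bba => b
  | aba => a
  | aaababa => baba => ba => ε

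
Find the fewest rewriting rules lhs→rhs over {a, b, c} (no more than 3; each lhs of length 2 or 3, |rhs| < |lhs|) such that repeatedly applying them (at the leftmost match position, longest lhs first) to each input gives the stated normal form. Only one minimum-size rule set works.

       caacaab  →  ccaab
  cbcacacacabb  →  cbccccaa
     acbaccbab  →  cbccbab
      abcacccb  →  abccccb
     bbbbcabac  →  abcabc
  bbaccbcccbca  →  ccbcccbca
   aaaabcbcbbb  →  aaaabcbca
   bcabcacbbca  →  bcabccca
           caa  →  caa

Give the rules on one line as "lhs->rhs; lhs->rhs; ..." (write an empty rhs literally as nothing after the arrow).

  | caacaab => cacaab => ccaab
  | cbcacacacabb => cbccacacabb => cbcccacabb => cbccccabb => cbccccaa
  | acbaccbab => cbaccbab => cbccbab
  | abcacccb => abccccb

ac->c; bb->a; bbb->a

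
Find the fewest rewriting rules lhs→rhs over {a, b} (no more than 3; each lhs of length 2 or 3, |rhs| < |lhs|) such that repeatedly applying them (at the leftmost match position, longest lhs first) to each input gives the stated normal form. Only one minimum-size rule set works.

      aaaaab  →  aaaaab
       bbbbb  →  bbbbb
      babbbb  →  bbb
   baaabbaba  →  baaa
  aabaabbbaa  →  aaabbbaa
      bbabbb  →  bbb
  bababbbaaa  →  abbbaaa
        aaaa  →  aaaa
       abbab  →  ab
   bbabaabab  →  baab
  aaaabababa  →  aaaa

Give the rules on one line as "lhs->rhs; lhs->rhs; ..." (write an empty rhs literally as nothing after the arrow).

  | aaaaab
  | bbbbb
  | babbbb => bbb
  | baaabbaba => baaaba => baaa

aba->a; bab->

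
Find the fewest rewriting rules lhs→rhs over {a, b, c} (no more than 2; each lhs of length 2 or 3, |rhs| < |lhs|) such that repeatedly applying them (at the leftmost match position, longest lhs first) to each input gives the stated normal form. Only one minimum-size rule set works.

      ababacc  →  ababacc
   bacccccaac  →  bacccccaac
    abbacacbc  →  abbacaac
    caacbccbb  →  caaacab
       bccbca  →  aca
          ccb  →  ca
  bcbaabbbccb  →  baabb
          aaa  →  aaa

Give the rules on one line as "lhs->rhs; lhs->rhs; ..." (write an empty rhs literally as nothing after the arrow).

bc->; cb->a

  | ababacc
  | bacccccaac
  | abbacacbc => abbacaac
  | caacbccbb => caaaccbb => caaacab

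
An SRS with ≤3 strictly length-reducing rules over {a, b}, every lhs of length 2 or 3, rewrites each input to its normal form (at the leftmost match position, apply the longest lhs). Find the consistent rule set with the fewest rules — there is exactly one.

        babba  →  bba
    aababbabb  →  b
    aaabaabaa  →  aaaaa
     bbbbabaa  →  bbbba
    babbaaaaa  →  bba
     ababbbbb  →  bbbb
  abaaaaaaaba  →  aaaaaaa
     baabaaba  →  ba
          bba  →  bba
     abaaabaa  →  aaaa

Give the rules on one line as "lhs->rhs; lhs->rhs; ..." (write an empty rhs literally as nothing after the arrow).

ab->; baa->ba

  | babba => bba
  | aababbabb => aabbabb => ababb => abb => b
  | aaabaabaa => aaaabaa => aaaaa
  | bbbbabaa => bbbbaa => bbbba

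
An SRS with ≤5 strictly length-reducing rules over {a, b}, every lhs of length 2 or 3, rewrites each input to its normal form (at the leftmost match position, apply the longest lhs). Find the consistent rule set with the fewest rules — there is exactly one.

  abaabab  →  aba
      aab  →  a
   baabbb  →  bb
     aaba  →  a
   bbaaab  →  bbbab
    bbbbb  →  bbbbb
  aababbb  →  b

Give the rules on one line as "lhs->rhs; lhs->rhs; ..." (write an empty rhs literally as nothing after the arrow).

aa->a; aaa->ba; aab->a; abb->b

  | abaabab => abaab => aba
  | aab => a
  | baabbb => babb => bb
  | aaba => aa => a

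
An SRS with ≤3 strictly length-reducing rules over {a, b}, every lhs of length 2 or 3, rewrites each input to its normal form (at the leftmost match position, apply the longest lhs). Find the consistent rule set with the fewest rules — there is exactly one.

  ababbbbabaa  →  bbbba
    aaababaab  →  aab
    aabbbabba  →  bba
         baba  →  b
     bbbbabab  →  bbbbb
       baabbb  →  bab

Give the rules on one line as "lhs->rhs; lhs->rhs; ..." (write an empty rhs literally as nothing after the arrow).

aba->; abb->

  | ababbbbabaa => bbbbabaa => bbbba
  | aaababaab => aabaab => aab
  | aabbbabba => ababba => bba
  | baba => b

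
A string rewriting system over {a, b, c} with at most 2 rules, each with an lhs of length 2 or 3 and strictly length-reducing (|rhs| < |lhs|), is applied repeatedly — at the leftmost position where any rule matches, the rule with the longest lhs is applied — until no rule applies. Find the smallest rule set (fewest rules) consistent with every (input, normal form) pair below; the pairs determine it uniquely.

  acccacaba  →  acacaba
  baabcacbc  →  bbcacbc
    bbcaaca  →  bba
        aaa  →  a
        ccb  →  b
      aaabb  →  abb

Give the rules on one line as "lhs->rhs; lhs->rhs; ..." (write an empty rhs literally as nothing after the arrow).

aa->; cc->

  | acccacaba => acacaba
  | baabcacbc => bbcacbc
  | bbcaaca => bbcca => bba
  | aaa => a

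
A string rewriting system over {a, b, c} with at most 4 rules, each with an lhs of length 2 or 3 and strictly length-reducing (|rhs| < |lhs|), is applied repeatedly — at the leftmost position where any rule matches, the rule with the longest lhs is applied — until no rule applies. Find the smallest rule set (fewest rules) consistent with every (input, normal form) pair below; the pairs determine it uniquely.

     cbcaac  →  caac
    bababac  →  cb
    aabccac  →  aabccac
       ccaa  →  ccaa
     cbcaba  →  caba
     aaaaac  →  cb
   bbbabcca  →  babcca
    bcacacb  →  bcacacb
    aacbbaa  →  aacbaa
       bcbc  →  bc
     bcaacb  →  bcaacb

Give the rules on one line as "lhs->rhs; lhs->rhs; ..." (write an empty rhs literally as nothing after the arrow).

  | cbcaac => caac
  | bababac => babacb => bacbb => cbbb => cbb => cb
  | aabccac
  | ccaa

aaa->ba; bac->cb; bb->b; cbc->c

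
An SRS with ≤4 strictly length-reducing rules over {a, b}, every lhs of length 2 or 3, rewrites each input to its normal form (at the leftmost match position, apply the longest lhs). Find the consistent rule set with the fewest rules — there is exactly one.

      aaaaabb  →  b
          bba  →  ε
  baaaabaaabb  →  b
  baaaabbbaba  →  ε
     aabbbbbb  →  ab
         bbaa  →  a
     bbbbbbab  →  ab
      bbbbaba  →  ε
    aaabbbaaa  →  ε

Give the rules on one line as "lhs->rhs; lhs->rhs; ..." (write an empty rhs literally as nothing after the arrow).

  | aaaaabb => aaabb => abb => b
  | bba => aa => ε
  | baaaabaaabb => aaabaaabb => abaaabb => aaabb => abb => b
  | baaaabbbaba => aaabbbaba => abbbaba => bbaba => aaba => ba => ε

aa->; abb->b; ba->; bb->a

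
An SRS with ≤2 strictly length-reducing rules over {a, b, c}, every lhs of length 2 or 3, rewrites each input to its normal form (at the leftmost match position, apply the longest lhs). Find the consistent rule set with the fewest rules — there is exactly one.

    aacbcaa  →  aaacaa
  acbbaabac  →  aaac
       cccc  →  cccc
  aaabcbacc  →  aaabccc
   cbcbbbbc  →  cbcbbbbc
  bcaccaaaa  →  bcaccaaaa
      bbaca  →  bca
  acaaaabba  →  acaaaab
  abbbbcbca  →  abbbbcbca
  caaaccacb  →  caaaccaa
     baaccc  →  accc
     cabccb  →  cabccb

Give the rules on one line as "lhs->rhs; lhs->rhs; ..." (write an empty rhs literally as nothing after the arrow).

acb->aa; ba->

  | aacbcaa => aaacaa
  | acbbaabac => aabaabac => aaabac => aaac
  | cccc
  | aaabcbacc => aaabccc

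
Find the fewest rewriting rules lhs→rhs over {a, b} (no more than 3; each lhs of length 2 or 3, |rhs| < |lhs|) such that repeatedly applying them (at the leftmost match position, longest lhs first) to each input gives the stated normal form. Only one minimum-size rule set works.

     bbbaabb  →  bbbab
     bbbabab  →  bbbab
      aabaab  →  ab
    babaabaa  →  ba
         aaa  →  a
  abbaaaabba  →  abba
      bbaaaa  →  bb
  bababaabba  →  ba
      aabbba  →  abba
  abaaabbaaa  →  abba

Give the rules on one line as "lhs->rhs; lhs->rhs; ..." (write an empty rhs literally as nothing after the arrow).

aa->; aab->a; aba->a

  | bbbaabb => bbbab
  | bbbabab => bbbab
  | aabaab => aaab => ab
  | babaabaa => baabaa => baaa => ba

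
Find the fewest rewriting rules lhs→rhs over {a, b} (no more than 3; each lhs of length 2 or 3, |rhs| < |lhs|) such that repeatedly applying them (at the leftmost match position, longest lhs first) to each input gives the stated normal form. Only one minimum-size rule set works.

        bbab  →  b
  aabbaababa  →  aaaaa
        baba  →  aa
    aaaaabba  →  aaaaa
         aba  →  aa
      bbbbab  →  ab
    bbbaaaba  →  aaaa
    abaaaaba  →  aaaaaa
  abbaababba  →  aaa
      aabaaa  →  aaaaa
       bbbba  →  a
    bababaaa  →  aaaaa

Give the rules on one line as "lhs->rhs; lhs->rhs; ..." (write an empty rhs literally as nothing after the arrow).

ba->a; bba->; bbb->

  | bbab => b
  | aabbaababa => aaababa => aaaaba => aaaaa
  | baba => aba => aa
  | aaaaabba => aaaaa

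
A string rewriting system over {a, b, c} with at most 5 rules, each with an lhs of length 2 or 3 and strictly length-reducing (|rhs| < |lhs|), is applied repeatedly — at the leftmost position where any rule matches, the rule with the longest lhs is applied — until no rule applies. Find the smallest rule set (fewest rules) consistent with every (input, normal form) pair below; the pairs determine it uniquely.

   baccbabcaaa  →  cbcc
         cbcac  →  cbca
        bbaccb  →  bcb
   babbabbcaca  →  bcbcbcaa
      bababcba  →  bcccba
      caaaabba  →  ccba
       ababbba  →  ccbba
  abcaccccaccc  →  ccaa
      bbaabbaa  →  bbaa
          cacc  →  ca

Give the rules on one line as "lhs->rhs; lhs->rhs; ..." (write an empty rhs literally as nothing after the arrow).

aaa->; ab->c; ac->a; bac->

  | baccbabcaaa => cbabcaaa => cbccaaa => cbcc
  | cbcac => cbca
  | bbaccb => bcb
  | babbabbcaca => bcbabbcaca => bcbcbcaca => bcbcbcaa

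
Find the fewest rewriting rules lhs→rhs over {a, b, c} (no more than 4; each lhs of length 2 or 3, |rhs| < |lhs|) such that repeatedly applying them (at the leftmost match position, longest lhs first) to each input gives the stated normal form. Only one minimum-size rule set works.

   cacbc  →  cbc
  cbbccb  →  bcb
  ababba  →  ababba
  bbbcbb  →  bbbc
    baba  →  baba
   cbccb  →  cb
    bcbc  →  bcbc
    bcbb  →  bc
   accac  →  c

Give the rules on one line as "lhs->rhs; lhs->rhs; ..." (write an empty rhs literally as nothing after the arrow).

  | cacbc => cbc
  | cbbccb => cccb => bcb
  | ababba
  | bbbcbb => bbbc

ac->; cbb->c; cc->b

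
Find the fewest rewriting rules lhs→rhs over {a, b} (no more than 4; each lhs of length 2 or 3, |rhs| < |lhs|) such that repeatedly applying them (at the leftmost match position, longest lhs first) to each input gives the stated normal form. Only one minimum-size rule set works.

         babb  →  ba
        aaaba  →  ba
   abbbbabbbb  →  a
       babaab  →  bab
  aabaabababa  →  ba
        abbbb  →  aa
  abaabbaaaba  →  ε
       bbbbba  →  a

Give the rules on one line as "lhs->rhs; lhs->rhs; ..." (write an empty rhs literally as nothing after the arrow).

  | babb => ba
  | aaaba => ba
  | abbbbabbbb => aabbabbbb => aaabbbb => bbbb => abb => a
  | babaab => bab

aaa->; aba->; bb->; bbb->ab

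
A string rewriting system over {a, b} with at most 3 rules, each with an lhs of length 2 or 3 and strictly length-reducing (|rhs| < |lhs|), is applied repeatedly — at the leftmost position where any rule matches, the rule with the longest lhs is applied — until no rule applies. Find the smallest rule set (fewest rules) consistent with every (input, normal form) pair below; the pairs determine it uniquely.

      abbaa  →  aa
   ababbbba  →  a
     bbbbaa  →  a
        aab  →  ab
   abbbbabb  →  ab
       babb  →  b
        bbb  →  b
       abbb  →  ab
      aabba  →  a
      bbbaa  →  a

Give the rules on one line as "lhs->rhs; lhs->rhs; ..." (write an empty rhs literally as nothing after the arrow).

  | abbaa => abaa => aa
  | ababbbba => abbbba => abbba => abba => aba => a
  | bbbbaa => bbbaa => bbaa => baa => a
  | aab => ab

aab->ab; ba->; bb->b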